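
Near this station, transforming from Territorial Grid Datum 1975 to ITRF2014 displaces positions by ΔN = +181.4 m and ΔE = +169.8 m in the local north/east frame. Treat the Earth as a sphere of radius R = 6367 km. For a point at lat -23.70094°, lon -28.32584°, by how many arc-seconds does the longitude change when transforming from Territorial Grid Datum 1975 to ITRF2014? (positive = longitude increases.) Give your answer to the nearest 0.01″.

At latitude -23.70094°, cos φ = 0.915656.
One radian of longitude at latitude φ spans R cos φ, so Δλ = ΔE / (R cos φ) = 169.8 / (6367000 × 0.915656) = 2.9125e-05 rad = 6.008″.

Δλ = 6.01″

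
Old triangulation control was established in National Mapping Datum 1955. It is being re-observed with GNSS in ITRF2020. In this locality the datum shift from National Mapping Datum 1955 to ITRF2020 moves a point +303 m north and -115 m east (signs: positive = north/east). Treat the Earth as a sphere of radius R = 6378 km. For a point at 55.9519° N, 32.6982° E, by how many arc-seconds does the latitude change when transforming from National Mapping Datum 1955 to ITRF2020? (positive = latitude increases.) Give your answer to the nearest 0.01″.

On a sphere of radius R, 1 rad of latitude = R, so Δφ = ΔN / R = 303.0 / 6378000 = 4.7507e-05 rad = 9.799″.

Δφ = 9.80″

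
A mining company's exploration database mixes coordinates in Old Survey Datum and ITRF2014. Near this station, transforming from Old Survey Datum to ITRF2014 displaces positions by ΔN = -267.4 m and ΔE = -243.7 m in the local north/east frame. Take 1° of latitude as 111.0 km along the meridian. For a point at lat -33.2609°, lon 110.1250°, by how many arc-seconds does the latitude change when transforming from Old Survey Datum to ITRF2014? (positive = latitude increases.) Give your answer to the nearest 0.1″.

1° of latitude = 111.0 km, so Δφ = -267.4 / 111000 = -0.0024090° = -8.672″.

Δφ = -8.7″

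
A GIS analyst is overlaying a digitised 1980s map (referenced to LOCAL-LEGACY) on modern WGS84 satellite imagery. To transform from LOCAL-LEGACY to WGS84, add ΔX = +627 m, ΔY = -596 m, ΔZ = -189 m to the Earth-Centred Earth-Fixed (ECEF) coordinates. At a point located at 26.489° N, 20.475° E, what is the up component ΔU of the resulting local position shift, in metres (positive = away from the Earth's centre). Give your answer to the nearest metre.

At φ = 26.489°, λ = 20.475°: sin φ = 0.446026, cos φ = 0.895020, sin λ = 0.349799, cos λ = 0.936825.
ΔU = cos φ cos λ·ΔX + cos φ sin λ·ΔY + sin φ·ΔZ = (0.895020)(0.936825)(627) + (0.895020)(0.349799)(-596) + (0.446026)(-189) = 254.83 m.

ΔU = 255 m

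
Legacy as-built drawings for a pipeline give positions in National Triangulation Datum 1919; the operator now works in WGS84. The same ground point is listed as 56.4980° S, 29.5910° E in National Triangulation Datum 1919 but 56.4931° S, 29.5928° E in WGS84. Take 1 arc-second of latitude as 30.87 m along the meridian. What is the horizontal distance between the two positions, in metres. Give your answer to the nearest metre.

Δφ = -56.4931° − -56.4980° = +0.0049°; Δλ = 29.5928° − 29.5910° = +0.0018°.
1° of latitude = 3600 × 30.87 = 111132 m.
ΔN = Δφ × 111132 = 544.5 m; ΔE = Δλ × 111132 × cos(-56.4980°) = +0.0018 × 111132 × 0.551966 = 110.4 m.
Distance = √(ΔE² + ΔN²) = √(110.4² + 544.5²) = 555.6 m.

556 m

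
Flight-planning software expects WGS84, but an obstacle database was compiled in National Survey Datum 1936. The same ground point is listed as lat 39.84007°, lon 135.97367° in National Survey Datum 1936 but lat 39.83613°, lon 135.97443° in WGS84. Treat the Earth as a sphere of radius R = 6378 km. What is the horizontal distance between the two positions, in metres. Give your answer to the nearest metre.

Δφ = 39.83613° − 39.84007° = -0.00394°; Δλ = 135.97443° − 135.97367° = +0.00076°.
1° along a meridian = πR/180 = 111317 m.
ΔN = Δφ × 111317 = -438.6 m; ΔE = Δλ × 111317 × cos(39.84007°) = +0.00076 × 111317 × 0.767836 = 65.0 m.
Distance = √(ΔE² + ΔN²) = √(65.0² + (-438.6)²) = 443.4 m.

443 m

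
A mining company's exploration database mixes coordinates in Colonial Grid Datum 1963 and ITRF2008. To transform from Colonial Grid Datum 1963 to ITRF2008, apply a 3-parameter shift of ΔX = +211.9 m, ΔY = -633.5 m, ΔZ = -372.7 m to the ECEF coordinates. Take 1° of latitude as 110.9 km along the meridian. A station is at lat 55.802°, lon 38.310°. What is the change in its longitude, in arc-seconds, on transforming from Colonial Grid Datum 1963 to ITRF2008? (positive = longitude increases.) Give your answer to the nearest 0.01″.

Δλ = -36.30″

sin φ = 0.827100, cos φ = 0.562055, sin λ = 0.619916, cos λ = 0.784668.
East component: ΔE = −sin λ·ΔX + cos λ·ΔY = −(0.619916)(211.9) + (0.784668)(-633.5) = -628.45 m.
1° of latitude spans 110900 m; at latitude φ, 1° of longitude spans that × cos φ = 62331.8 m, so Δλ = -628.45 / 62331.8 × 3600 = -36.296″.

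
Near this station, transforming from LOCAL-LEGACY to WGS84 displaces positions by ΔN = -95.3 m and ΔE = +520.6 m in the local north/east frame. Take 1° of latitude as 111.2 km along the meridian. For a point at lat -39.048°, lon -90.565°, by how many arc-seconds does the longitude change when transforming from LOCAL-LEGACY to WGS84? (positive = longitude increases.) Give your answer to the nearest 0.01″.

At latitude -39.048°, cos φ = 0.776618.
1° of longitude at this latitude = 111.2 × cos φ = 86.36 km, so Δλ = 520.6 / 86360.0 = 0.0060283° = 21.702″.

Δλ = 21.70″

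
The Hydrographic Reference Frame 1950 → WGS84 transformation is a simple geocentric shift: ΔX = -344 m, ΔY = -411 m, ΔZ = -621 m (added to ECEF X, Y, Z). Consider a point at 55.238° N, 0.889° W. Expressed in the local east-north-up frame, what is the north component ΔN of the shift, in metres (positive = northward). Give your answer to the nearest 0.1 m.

At φ = 55.238°, λ = -0.889°: sin φ = 0.821528, cos φ = 0.570169, sin λ = -0.015515, cos λ = 0.999880.
ΔN = −sin φ cos λ·ΔX − sin φ sin λ·ΔY + cos φ·ΔZ = −(0.821528)(0.999880)(-344) − (0.821528)(-0.015515)(-411) + (0.570169)(-621) = -76.74 m.

ΔN = -76.7 m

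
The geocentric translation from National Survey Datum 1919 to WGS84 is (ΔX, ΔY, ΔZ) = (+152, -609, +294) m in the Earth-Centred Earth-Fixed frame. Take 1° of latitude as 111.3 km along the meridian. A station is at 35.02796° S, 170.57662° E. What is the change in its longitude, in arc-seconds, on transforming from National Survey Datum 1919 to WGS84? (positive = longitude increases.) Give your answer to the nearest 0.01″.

sin φ = -0.573976, cos φ = 0.818872, sin λ = 0.163729, cos λ = -0.986505.
East component: ΔE = −sin λ·ΔX + cos λ·ΔY = −(0.163729)(152) + (-0.986505)(-609) = 575.90 m.
1° of latitude spans 111300 m; at latitude φ, 1° of longitude spans that × cos φ = 91140.5 m, so Δλ = 575.90 / 91140.5 × 3600 = 22.748″.

Δλ = 22.75″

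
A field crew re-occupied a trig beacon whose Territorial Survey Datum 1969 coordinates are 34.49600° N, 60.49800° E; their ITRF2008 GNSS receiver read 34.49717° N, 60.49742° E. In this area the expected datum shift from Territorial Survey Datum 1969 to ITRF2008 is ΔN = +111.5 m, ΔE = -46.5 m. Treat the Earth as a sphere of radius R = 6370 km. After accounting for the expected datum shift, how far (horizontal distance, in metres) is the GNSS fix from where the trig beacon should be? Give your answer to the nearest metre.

Observed coordinate differences: Δφ = +0.00117°, Δλ = -0.00058°.
Converting to metres (1° lat = 111177 m, cos φ = 0.824166): observed ΔN = 130.1 m, observed ΔE = -53.1 m.
Subtracting the expected shift leaves a residual of 130.1 − (111.5) = 18.6 m north and -53.1 − (-46.5) = -6.6 m east.
Residual distance = √(18.6² + (-6.6)²) = 19.7 m.

20 m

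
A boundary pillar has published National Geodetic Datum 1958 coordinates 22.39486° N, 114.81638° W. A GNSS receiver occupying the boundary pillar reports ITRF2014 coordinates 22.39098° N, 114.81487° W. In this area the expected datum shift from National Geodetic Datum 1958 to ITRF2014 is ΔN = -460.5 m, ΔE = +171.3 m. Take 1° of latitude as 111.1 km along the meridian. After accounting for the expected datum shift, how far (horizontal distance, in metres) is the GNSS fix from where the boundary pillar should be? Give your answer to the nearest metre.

34 m

Observed coordinate differences: Δφ = -0.00388°, Δλ = +0.00151°.
Converting to metres (1° lat = 111100 m, cos φ = 0.924580): observed ΔN = -431.1 m, observed ΔE = 155.1 m.
Subtracting the expected shift leaves a residual of -431.1 − (-460.5) = 29.4 m north and 155.1 − (171.3) = -16.2 m east.
Residual distance = √(29.4² + (-16.2)²) = 33.6 m.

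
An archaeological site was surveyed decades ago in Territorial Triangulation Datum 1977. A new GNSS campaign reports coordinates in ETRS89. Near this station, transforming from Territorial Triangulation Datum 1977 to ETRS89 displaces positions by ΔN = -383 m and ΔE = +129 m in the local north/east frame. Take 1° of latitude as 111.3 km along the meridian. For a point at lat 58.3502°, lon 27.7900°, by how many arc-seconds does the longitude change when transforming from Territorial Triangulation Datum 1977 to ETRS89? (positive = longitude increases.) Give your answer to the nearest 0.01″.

At latitude 58.3502°, cos φ = 0.524726.
1° of longitude at this latitude = 111.3 × cos φ = 58.40 km, so Δλ = 129.0 / 58402.0 = 0.0022088° = 7.952″.

Δλ = 7.95″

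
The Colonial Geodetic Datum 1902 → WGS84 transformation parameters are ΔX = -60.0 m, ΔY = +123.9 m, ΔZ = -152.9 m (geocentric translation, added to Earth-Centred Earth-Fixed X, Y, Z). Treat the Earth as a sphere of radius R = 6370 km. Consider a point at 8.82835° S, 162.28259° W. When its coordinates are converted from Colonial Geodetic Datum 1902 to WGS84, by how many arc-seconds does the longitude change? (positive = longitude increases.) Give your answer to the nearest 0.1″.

sin φ = -0.153475, cos φ = 0.988153, sin λ = -0.304323, cos λ = -0.952569.
East component: ΔE = −sin λ·ΔX + cos λ·ΔY = −(-0.304323)(-60.0) + (-0.952569)(123.9) = -136.28 m.
1° of latitude spans πR/180 = 111177 m; at latitude φ, 1° of longitude spans that × cos φ = 109860.3 m, so Δλ = -136.28 / 109860.3 × 3600 = -4.466″.

Δλ = -4.5″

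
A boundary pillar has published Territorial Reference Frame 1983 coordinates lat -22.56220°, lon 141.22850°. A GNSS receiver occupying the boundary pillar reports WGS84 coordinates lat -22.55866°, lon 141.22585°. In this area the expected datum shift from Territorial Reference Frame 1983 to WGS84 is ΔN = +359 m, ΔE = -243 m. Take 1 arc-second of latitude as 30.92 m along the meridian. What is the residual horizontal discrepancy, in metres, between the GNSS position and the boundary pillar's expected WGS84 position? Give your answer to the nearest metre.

Observed coordinate differences: Δφ = +0.00354°, Δλ = -0.00265°.
Converting to metres (1° lat = 111312 m, cos φ = 0.923464): observed ΔN = 394.0 m, observed ΔE = -272.4 m.
Subtracting the expected shift leaves a residual of 394.0 − (359) = 35.0 m north and -272.4 − (-243) = -29.4 m east.
Residual distance = √(35.0² + (-29.4)²) = 45.7 m.

46 m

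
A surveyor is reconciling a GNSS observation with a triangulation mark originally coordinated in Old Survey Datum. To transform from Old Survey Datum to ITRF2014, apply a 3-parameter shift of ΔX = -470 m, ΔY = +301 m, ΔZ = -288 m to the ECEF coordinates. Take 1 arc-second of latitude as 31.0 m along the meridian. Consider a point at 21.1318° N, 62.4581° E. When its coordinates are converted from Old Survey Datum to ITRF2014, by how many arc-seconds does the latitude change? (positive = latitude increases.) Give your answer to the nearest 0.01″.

sin φ = 0.360515, cos φ = 0.932754, sin λ = 0.886673, cos λ = 0.462397.
North component: ΔN = −sin φ cos λ·ΔX − sin φ sin λ·ΔY + cos φ·ΔZ = −(0.360515)(0.462397)(-470) − (0.360515)(0.886673)(301) + (0.932754)(-288) = -286.50 m.
1° of latitude spans 3600 × 31.00 = 111600 m, so Δφ = -286.50 / 111600 × 3600 = -9.242″.

Δφ = -9.24″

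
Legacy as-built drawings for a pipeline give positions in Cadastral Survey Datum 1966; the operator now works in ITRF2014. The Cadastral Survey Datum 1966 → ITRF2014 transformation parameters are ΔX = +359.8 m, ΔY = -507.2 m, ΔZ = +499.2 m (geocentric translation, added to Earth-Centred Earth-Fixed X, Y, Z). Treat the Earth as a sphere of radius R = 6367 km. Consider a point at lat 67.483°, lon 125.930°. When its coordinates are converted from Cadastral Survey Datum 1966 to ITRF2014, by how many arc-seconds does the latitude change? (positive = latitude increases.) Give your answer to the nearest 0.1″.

sin φ = 0.923766, cos φ = 0.382958, sin λ = 0.809735, cos λ = -0.586796.
North component: ΔN = −sin φ cos λ·ΔX − sin φ sin λ·ΔY + cos φ·ΔZ = −(0.923766)(-0.586796)(359.8) − (0.923766)(0.809735)(-507.2) + (0.382958)(499.2) = 765.59 m.
1° of latitude spans πR/180 = 111125 m, so Δφ = 765.59 / 111125 × 3600 = 24.802″.

Δφ = 24.8″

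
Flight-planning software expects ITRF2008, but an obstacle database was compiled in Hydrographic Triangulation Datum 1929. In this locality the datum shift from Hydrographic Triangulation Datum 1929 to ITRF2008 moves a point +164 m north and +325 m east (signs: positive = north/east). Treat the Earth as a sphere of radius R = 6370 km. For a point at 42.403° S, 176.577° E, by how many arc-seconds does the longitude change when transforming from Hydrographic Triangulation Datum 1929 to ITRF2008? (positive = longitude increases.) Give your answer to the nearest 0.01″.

At latitude -42.403°, cos φ = 0.738420.
One radian of longitude at latitude φ spans R cos φ, so Δλ = ΔE / (R cos φ) = 325.0 / (6370000 × 0.738420) = 6.9094e-05 rad = 14.252″.

Δλ = 14.25″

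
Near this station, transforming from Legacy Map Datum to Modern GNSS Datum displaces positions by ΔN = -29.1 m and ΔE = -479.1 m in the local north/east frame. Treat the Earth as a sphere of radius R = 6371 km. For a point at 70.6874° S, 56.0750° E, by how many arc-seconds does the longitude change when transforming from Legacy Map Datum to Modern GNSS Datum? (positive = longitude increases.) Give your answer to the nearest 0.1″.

Δλ = -46.9″

At latitude -70.6874°, cos φ = 0.330722.
One radian of longitude at latitude φ spans R cos φ, so Δλ = ΔE / (R cos φ) = -479.1 / (6371000 × 0.330722) = -2.2738e-04 rad = -46.901″.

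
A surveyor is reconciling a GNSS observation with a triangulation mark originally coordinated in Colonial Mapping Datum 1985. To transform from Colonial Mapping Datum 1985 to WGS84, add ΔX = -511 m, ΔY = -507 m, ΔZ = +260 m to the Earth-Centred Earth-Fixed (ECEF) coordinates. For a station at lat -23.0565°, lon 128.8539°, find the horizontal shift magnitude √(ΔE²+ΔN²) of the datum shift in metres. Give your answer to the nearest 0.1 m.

At φ = -23.0565°, λ = 128.8539°: sin φ = -0.391639, cos φ = 0.920119, sin λ = 0.778748, cos λ = -0.627337.
ΔE = −sin λ·ΔX + cos λ·ΔY = −(0.778748)·(-511) + (-0.627337)·(-507) = 716.00 m.
ΔN = −sin φ cos λ·ΔX − sin φ sin λ·ΔY + cos φ·ΔZ = −(-0.391639)(-0.627337)(-511) − (-0.391639)(0.778748)(-507) + (0.920119)(260) = 210.15 m.
Horizontal magnitude = √(ΔE² + ΔN²) = √(716.00² + 210.15²) = 746.20 m.

746.2 m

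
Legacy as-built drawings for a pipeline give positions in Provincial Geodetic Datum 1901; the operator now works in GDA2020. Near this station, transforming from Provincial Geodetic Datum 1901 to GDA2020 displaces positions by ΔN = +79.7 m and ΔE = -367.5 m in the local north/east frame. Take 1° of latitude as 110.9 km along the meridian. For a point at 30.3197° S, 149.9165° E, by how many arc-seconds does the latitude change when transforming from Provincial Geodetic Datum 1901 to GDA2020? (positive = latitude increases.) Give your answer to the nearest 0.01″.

Δφ = 2.59″

1° of latitude = 110.9 km, so Δφ = 79.7 / 110900 = 0.0007187° = 2.587″.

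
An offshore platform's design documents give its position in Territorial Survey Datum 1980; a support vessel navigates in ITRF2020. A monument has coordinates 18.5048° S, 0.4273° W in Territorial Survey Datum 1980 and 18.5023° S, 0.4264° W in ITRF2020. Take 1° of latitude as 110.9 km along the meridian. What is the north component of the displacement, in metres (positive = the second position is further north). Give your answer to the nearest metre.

ΔN = 277 m

Δφ = -18.5023° − -18.5048° = +0.0025°; Δλ = -0.4264° − -0.4273° = +0.0009°.
ΔN = Δφ × 110900 = 277.2 m; ΔE = Δλ × 110900 × cos(-18.5048°) = +0.0009 × 110900 × 0.948297 = 94.6 m.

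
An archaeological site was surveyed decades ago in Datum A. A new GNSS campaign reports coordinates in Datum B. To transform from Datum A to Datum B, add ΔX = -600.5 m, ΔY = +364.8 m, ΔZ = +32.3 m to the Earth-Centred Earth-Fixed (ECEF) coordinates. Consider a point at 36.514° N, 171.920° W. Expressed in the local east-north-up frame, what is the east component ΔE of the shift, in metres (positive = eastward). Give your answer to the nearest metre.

ΔE = -446 m

At φ = 36.514°, λ = -171.920°: sin φ = 0.595019, cos φ = 0.803711, sin λ = -0.140556, cos λ = -0.990073.
ΔE = −sin λ·ΔX + cos λ·ΔY = −(-0.140556)·(-600.5) + (-0.990073)·(364.8) = -445.58 m.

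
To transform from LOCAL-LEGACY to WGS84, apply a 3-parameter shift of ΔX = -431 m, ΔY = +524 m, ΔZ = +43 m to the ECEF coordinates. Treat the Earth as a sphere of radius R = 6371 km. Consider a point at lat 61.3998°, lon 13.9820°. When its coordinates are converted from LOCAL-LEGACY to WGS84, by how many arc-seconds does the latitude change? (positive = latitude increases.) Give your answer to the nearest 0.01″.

sin φ = 0.877981, cos φ = 0.478695, sin λ = 0.241617, cos λ = 0.970372.
North component: ΔN = −sin φ cos λ·ΔX − sin φ sin λ·ΔY + cos φ·ΔZ = −(0.877981)(0.970372)(-431) − (0.877981)(0.241617)(524) + (0.478695)(43) = 276.62 m.
1° of latitude spans πR/180 = 111195 m, so Δφ = 276.62 / 111195 × 3600 = 8.956″.

Δφ = 8.96″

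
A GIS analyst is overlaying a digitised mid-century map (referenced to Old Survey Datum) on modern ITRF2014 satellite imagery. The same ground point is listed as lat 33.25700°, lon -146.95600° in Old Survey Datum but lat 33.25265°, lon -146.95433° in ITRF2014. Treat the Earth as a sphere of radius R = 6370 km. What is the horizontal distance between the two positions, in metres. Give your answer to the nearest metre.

Δφ = 33.25265° − 33.25700° = -0.00435°; Δλ = -146.95433° − -146.95600° = +0.00167°.
1° along a meridian = πR/180 = 111177 m.
ΔN = Δφ × 111177 = -483.6 m; ΔE = Δλ × 111177 × cos(33.25700°) = +0.00167 × 111177 × 0.836219 = 155.3 m.
Distance = √(ΔE² + ΔN²) = √(155.3² + (-483.6)²) = 507.9 m.

508 m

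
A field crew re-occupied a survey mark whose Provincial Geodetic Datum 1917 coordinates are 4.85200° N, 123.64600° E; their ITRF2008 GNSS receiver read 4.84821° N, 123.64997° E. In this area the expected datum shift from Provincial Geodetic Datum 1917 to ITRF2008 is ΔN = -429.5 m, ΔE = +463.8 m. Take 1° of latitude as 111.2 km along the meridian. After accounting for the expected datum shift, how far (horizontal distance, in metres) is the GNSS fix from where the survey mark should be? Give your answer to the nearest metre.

Observed coordinate differences: Δφ = -0.00379°, Δλ = +0.00397°.
Converting to metres (1° lat = 111200 m, cos φ = 0.996417): observed ΔN = -421.4 m, observed ΔE = 439.9 m.
Subtracting the expected shift leaves a residual of -421.4 − (-429.5) = 8.1 m north and 439.9 − (463.8) = -23.9 m east.
Residual distance = √(8.1² + (-23.9)²) = 25.2 m.

25 m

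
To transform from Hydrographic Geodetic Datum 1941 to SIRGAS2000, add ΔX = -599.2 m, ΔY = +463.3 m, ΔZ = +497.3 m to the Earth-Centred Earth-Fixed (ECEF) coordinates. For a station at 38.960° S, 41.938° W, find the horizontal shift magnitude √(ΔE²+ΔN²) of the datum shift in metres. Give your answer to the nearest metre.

104 m

At φ = -38.960°, λ = -41.938°: sin φ = -0.628778, cos φ = 0.777585, sin λ = -0.668326, cos λ = 0.743868.
ΔE = −sin λ·ΔX + cos λ·ΔY = −(-0.668326)·(-599.2) + (0.743868)·(463.3) = -55.83 m.
ΔN = −sin φ cos λ·ΔX − sin φ sin λ·ΔY + cos φ·ΔZ = −(-0.628778)(0.743868)(-599.2) − (-0.628778)(-0.668326)(463.3) + (0.777585)(497.3) = -88.26 m.
Horizontal magnitude = √(ΔE² + ΔN²) = √((-55.83)² + (-88.26)²) = 104.44 m.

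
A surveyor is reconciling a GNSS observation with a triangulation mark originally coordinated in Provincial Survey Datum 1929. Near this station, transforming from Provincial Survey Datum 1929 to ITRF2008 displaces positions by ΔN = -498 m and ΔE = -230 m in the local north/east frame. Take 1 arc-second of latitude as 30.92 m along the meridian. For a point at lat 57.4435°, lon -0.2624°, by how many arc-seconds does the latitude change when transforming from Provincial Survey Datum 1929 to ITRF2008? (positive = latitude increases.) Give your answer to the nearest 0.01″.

Δφ = -16.11″

1″ of latitude = 30.92 m, so Δφ = -498.0 / 30.92 = -16.106″.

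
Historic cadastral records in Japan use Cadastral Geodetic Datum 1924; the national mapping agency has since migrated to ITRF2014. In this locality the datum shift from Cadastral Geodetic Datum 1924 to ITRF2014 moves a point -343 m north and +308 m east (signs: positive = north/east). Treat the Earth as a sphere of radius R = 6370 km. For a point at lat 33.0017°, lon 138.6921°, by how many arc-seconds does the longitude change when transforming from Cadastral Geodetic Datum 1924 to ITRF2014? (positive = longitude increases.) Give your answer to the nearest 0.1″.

Δλ = 11.9″

At latitude 33.0017°, cos φ = 0.838654.
One radian of longitude at latitude φ spans R cos φ, so Δλ = ΔE / (R cos φ) = 308.0 / (6370000 × 0.838654) = 5.7654e-05 rad = 11.892″.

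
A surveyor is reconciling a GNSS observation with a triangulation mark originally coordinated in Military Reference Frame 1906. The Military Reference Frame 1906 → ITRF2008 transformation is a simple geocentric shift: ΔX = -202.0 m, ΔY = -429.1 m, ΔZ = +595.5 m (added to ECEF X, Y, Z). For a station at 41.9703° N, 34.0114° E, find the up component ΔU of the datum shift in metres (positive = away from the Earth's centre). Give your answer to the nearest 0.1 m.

At φ = 41.9703°, λ = 34.0114°: sin φ = 0.668745, cos φ = 0.743492, sin λ = 0.559358, cos λ = 0.828926.
ΔU = cos φ cos λ·ΔX + cos φ sin λ·ΔY + sin φ·ΔZ = (0.743492)(0.828926)(-202.0) + (0.743492)(0.559358)(-429.1) + (0.668745)(595.5) = 95.29 m.

ΔU = 95.3 m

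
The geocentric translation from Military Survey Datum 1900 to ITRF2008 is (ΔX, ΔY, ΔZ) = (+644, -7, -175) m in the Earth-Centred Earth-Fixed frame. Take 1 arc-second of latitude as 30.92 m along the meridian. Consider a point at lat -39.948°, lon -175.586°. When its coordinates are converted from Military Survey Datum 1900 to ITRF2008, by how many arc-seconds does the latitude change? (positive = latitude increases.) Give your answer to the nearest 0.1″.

Δφ = -17.7″

sin φ = -0.642092, cos φ = 0.766628, sin λ = -0.076963, cos λ = -0.997034.
North component: ΔN = −sin φ cos λ·ΔX − sin φ sin λ·ΔY + cos φ·ΔZ = −(-0.642092)(-0.997034)(644) − (-0.642092)(-0.076963)(-7) + (0.766628)(-175) = -546.09 m.
1° of latitude spans 3600 × 30.92 = 111312 m, so Δφ = -546.09 / 111312 × 3600 = -17.662″.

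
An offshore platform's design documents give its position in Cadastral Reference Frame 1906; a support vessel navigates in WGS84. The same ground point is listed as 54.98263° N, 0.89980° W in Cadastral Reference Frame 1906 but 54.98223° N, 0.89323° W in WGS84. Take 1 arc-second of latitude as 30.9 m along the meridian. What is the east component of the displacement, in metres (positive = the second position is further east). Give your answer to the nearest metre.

ΔE = 419 m

Δφ = 54.98223° − 54.98263° = -0.00040°; Δλ = -0.89323° − -0.89980° = +0.00657°.
1° of latitude = 3600 × 30.90 = 111240 m.
ΔN = Δφ × 111240 = -44.5 m; ΔE = Δλ × 111240 × cos(54.98263°) = +0.00657 × 111240 × 0.573825 = 419.4 m.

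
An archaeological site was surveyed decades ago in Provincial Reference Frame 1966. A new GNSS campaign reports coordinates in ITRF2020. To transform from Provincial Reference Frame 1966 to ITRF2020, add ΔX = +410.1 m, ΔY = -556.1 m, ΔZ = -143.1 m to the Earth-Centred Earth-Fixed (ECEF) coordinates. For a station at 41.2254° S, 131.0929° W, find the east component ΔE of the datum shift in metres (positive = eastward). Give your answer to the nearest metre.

The local east axis at (φ, λ) is (−sin λ, cos λ, 0), so ΔE = −sin(-131.0929°)·410.1 + cos(-131.0929°)·(-556.1) = 674.58 m.

ΔE = 675 m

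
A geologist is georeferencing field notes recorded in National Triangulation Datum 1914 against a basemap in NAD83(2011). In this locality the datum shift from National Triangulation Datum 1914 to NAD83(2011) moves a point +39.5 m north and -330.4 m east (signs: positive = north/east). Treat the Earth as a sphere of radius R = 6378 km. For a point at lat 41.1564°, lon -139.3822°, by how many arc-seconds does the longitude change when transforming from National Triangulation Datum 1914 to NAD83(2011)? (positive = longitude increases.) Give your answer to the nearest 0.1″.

Δλ = -14.2″

At latitude 41.1564°, cos φ = 0.752916.
One radian of longitude at latitude φ spans R cos φ, so Δλ = ΔE / (R cos φ) = -330.4 / (6378000 × 0.752916) = -6.8803e-05 rad = -14.192″.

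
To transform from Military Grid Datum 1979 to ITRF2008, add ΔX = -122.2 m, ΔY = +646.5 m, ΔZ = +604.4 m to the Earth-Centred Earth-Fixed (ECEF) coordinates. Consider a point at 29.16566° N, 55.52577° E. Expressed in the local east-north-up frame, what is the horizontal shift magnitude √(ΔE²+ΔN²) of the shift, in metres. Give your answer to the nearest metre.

The local east axis at (φ, λ) is (−sin λ, cos λ, 0), so ΔE = −sin(55.52577°)·(-122.2) + cos(55.52577°)·646.5 = 466.68 m.
The local north axis is (−sin φ cos λ, −sin φ sin λ, cos φ), giving ΔN = 33.709 − 259.732 + 527.771 = 301.75 m.
Horizontal magnitude = √(ΔE² + ΔN²) = √(466.68² + 301.75²) = 555.74 m.

556 m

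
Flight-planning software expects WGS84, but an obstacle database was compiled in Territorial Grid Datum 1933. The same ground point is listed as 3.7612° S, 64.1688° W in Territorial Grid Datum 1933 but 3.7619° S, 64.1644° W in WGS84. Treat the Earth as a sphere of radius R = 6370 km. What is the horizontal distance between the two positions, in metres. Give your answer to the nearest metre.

494 m

Δφ = -3.7619° − -3.7612° = -0.0007°; Δλ = -64.1644° − -64.1688° = +0.0044°.
1° along a meridian = πR/180 = 111177 m.
ΔN = Δφ × 111177 = -77.8 m; ΔE = Δλ × 111177 × cos(-3.7612°) = +0.0044 × 111177 × 0.997846 = 488.1 m.
Distance = √(ΔE² + ΔN²) = √(488.1² + (-77.8)²) = 494.3 m.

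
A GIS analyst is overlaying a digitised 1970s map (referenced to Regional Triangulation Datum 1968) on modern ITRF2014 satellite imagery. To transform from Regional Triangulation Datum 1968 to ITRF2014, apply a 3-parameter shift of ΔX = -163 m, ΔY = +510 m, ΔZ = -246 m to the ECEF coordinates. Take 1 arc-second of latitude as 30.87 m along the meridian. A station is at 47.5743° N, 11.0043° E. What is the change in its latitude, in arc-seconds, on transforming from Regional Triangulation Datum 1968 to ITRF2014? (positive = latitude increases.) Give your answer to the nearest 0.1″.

Δφ = -3.9″

sin φ = 0.738153, cos φ = 0.674634, sin λ = 0.190883, cos λ = 0.981613.
North component: ΔN = −sin φ cos λ·ΔX − sin φ sin λ·ΔY + cos φ·ΔZ = −(0.738153)(0.981613)(-163) − (0.738153)(0.190883)(510) + (0.674634)(-246) = -119.71 m.
1° of latitude spans 3600 × 30.87 = 111132 m, so Δφ = -119.71 / 111132 × 3600 = -3.878″.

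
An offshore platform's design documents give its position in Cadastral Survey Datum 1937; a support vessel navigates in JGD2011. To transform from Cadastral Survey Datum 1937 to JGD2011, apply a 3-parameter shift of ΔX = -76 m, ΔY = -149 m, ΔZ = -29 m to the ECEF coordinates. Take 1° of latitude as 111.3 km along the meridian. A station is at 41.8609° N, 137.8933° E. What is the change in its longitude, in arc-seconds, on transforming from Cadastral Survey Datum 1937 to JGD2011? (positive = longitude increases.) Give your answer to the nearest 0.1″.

Δλ = 7.0″

sin φ = 0.667324, cos φ = 0.744767, sin λ = 0.670513, cos λ = -0.741897.
East component: ΔE = −sin λ·ΔX + cos λ·ΔY = −(0.670513)(-76) + (-0.741897)(-149) = 161.50 m.
1° of latitude spans 111300 m; at latitude φ, 1° of longitude spans that × cos φ = 82892.6 m, so Δλ = 161.50 / 82892.6 × 3600 = 7.014″.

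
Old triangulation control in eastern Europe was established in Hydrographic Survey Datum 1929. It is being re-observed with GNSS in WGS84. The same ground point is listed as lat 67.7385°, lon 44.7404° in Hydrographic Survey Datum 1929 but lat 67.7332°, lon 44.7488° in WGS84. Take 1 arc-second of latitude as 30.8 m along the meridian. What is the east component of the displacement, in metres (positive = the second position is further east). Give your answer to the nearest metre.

ΔE = 353 m

Δφ = 67.7332° − 67.7385° = -0.0053°; Δλ = 44.7488° − 44.7404° = +0.0084°.
1° of latitude = 3600 × 30.80 = 110880 m.
ΔN = Δφ × 110880 = -587.7 m; ΔE = Δλ × 110880 × cos(67.7385°) = +0.0084 × 110880 × 0.378834 = 352.8 m.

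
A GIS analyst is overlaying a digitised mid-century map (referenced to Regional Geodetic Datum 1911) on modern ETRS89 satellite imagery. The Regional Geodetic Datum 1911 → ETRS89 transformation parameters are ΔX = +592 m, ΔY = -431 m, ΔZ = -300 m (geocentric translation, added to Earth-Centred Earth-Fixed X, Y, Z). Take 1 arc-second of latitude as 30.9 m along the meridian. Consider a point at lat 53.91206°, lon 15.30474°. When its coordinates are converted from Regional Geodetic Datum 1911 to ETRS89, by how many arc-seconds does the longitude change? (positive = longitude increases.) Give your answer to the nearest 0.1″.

Δλ = -31.4″

sin φ = 0.808114, cos φ = 0.589026, sin λ = 0.263953, cos λ = 0.964536.
East component: ΔE = −sin λ·ΔX + cos λ·ΔY = −(0.263953)(592) + (0.964536)(-431) = -571.97 m.
1° of latitude spans 3600 × 30.90 = 111240 m; at latitude φ, 1° of longitude spans that × cos φ = 65523.3 m, so Δλ = -571.97 / 65523.3 × 3600 = -31.426″.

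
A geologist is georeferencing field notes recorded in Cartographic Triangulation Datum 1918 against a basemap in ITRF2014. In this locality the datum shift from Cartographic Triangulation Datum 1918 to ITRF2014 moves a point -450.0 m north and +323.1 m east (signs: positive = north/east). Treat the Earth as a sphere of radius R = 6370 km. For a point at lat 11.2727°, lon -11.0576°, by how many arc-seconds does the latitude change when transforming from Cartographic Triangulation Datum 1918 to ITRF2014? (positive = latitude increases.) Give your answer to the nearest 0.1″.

On a sphere of radius R, 1 rad of latitude = R, so Δφ = ΔN / R = -450.0 / 6370000 = -7.0644e-05 rad = -14.571″.

Δφ = -14.6″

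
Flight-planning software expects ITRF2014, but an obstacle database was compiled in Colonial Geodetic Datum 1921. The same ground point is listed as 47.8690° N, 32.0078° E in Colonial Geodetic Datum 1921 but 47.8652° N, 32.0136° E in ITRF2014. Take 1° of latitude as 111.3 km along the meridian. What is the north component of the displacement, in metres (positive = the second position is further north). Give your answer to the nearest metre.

Δφ = 47.8652° − 47.8690° = -0.0038°; Δλ = 32.0136° − 32.0078° = +0.0058°.
ΔN = Δφ × 111300 = -422.9 m; ΔE = Δλ × 111300 × cos(47.8690°) = +0.0058 × 111300 × 0.670828 = 433.0 m.

ΔN = -423 m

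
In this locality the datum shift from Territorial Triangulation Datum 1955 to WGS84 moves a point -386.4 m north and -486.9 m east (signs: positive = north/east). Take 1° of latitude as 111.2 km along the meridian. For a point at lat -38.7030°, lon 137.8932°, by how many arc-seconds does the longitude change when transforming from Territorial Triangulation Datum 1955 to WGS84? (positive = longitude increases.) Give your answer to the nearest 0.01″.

Δλ = -20.20″

At latitude -38.7030°, cos φ = 0.780398.
1° of longitude at this latitude = 111.2 × cos φ = 86.78 km, so Δλ = -486.9 / 86780.2 = -0.0056107° = -20.199″.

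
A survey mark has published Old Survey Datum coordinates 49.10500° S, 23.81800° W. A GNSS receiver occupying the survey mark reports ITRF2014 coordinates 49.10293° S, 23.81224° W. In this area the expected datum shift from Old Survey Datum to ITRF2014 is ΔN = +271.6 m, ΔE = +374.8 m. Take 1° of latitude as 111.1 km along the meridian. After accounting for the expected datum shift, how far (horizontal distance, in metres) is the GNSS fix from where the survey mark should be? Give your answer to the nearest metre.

61 m

Observed coordinate differences: Δφ = +0.00207°, Δλ = +0.00576°.
Converting to metres (1° lat = 111100 m, cos φ = 0.654675): observed ΔN = 230.0 m, observed ΔE = 419.0 m.
Subtracting the expected shift leaves a residual of 230.0 − (271.6) = -41.6 m north and 419.0 − (374.8) = 44.2 m east.
Residual distance = √((-41.6)² + 44.2²) = 60.7 m.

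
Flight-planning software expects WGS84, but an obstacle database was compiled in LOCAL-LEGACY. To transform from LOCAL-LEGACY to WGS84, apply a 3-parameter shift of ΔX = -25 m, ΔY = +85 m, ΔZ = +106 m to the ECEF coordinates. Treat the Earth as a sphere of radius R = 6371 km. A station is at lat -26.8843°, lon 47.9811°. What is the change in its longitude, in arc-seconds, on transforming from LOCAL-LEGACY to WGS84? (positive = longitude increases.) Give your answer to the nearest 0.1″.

sin φ = -0.452190, cos φ = 0.891921, sin λ = 0.742924, cos λ = 0.669376.
East component: ΔE = −sin λ·ΔX + cos λ·ΔY = −(0.742924)(-25) + (0.669376)(85) = 75.47 m.
1° of latitude spans πR/180 = 111195 m; at latitude φ, 1° of longitude spans that × cos φ = 99177.1 m, so Δλ = 75.47 / 99177.1 × 3600 = 2.739″.

Δλ = 2.7″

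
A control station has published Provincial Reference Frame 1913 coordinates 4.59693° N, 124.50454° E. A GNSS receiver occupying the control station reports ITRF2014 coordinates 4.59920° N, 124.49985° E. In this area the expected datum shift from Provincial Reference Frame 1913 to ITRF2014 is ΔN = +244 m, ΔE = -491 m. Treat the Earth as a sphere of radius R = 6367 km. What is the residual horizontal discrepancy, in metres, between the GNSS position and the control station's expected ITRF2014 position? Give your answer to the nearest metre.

30 m

Observed coordinate differences: Δφ = +0.00227°, Δλ = -0.00469°.
Converting to metres (1° lat = 111125 m, cos φ = 0.996783): observed ΔN = 252.3 m, observed ΔE = -519.5 m.
Subtracting the expected shift leaves a residual of 252.3 − (244) = 8.3 m north and -519.5 − (-491) = -28.5 m east.
Residual distance = √(8.3² + (-28.5)²) = 29.7 m.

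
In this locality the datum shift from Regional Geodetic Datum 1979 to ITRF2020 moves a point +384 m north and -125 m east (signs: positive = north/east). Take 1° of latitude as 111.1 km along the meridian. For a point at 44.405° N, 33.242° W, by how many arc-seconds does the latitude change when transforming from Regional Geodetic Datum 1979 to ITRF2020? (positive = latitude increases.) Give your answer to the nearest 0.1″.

Δφ = 12.4″

1° of latitude = 111.1 km, so Δφ = 384.0 / 111100 = 0.0034563° = 12.443″.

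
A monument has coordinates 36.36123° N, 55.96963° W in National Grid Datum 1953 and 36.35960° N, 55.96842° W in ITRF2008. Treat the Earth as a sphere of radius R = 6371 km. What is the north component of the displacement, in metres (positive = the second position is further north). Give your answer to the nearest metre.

Δφ = 36.35960° − 36.36123° = -0.00163°; Δλ = -55.96842° − -55.96963° = +0.00121°.
1° along a meridian = πR/180 = 111195 m.
ΔN = Δφ × 111195 = -181.2 m; ΔE = Δλ × 111195 × cos(36.36123°) = +0.00121 × 111195 × 0.805295 = 108.3 m.

ΔN = -181 m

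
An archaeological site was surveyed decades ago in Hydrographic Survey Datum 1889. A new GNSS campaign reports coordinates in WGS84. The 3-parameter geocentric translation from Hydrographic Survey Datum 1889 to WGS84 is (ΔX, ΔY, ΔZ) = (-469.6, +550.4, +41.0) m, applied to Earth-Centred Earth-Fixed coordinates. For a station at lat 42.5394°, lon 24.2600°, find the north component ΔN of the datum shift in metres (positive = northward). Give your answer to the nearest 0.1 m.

At φ = 42.5394°, λ = 24.2600°: sin φ = 0.676097, cos φ = 0.736813, sin λ = 0.410878, cos λ = 0.911690.
ΔN = −sin φ cos λ·ΔX − sin φ sin λ·ΔY + cos φ·ΔZ = −(0.676097)(0.911690)(-469.6) − (0.676097)(0.410878)(550.4) + (0.736813)(41.0) = 166.77 m.

ΔN = 166.8 m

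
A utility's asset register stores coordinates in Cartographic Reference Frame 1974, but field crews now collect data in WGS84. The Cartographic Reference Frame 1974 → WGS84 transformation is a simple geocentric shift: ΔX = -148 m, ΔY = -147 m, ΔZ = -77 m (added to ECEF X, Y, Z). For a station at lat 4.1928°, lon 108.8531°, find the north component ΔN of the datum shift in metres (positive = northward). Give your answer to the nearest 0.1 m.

At φ = 4.1928°, λ = 108.8531°: sin φ = 0.073113, cos φ = 0.997324, sin λ = 0.946350, cos λ = -0.323143.
ΔN = −sin φ cos λ·ΔX − sin φ sin λ·ΔY + cos φ·ΔZ = −(0.073113)(-0.323143)(-148) − (0.073113)(0.946350)(-147) + (0.997324)(-77) = -70.12 m.

ΔN = -70.1 m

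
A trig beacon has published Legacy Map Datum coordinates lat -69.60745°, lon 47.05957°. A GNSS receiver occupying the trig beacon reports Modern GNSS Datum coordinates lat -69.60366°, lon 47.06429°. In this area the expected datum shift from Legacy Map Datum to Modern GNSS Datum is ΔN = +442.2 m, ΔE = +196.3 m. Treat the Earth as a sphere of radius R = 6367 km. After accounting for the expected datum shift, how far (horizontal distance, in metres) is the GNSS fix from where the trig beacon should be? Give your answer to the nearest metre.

25 m

Observed coordinate differences: Δφ = +0.00379°, Δλ = +0.00472°.
Converting to metres (1° lat = 111125 m, cos φ = 0.348450): observed ΔN = 421.2 m, observed ΔE = 182.8 m.
Subtracting the expected shift leaves a residual of 421.2 − (442.2) = -21.0 m north and 182.8 − (196.3) = -13.5 m east.
Residual distance = √((-21.0)² + (-13.5)²) = 25.0 m.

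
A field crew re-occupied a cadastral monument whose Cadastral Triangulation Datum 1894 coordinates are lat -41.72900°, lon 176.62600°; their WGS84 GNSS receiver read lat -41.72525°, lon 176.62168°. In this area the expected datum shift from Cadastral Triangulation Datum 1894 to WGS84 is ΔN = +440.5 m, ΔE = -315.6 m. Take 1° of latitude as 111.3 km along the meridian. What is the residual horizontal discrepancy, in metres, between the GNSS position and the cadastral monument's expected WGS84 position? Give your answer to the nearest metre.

Observed coordinate differences: Δφ = +0.00375°, Δλ = -0.00432°.
Converting to metres (1° lat = 111300 m, cos φ = 0.746301): observed ΔN = 417.4 m, observed ΔE = -358.8 m.
Subtracting the expected shift leaves a residual of 417.4 − (440.5) = -23.1 m north and -358.8 − (-315.6) = -43.2 m east.
Residual distance = √((-23.1)² + (-43.2)²) = 49.0 m.

49 m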